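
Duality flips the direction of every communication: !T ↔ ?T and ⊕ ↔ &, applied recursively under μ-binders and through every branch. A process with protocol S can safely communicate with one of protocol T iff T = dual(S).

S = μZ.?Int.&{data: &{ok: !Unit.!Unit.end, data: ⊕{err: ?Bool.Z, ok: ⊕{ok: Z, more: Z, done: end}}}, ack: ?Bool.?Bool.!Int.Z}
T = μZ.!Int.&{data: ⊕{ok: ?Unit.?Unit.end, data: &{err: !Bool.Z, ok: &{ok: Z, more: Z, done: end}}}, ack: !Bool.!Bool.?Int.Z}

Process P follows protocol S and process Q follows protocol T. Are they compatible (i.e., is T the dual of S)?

μZ | μZ  match (binder kept)
  ?Int | !Int  match
    &{data,ack} | &{data,ack}  ✗ choice polarity not flipped — not dual

NO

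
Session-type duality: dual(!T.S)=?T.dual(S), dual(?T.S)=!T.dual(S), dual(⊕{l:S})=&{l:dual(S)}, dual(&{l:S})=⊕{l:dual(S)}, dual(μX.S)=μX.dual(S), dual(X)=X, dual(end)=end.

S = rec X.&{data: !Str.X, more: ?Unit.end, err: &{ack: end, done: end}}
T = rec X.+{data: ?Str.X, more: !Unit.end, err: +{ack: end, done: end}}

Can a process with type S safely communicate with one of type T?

rec X ‖ rec X  match (binder kept)
  &{data,more,err} ‖ +{data,more,err}  match labels match
    • data:
      !Str ‖ ?Str  match
        X ‖ X  match
    • more:
      ?Unit ‖ !Unit  match
        end ‖ end  match
    • err:
      &{ack,done} ‖ +{ack,done}  match labels match
        • ack:
          end ‖ end  match
        • done:
          end ‖ end  match

YES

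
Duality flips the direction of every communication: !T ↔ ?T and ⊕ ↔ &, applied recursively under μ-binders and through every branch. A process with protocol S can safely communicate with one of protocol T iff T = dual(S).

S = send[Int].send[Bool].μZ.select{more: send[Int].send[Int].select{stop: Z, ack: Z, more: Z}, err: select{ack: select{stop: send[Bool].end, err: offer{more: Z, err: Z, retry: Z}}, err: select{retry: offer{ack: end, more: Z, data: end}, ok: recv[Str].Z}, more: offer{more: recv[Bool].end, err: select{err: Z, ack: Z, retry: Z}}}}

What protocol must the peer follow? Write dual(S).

send[Int] = recv[Int]
  send[Bool] = recv[Bool]
    μZ = μZ  (rec unchanged)
      select{more,err} = offer{more,err}  (internal→external)
        [more]
          send[Int] = recv[Int]
            send[Int] = recv[Int]
              select{stop,ack,more} = offer{stop,ack,more}  (internal→external)
                [stop]
                  Z ↦ Z
                [ack]
                  Z ↦ Z
                [more]
                  Z ↦ Z
        [err]
          select{ack,err,more} = offer{ack,err,more}  (internal→external)
            [ack]
              select{stop,err} = offer{stop,err}  (internal→external)
                [stop]
                  send[Bool] = recv[Bool]
                    end ↦ end
                [err]
                  offer{more,err,retry} = select{more,err,retry}  (&→⊕)
                    [more]
                      Z ↦ Z
                    [err]
                      Z ↦ Z
                    [retry]
                      Z ↦ Z
            [err]
              select{retry,ok} = offer{retry,ok}  (internal→external)
                [retry]
                  offer{ack,more,data} = select{ack,more,data}  (&→⊕)
                    [ack]
                      end ↦ end
                    [more]
                      Z ↦ Z
                    [data]
                      end ↦ end
                [ok]
                  recv[Str] = send[Str]
                    Z ↦ Z
            [more]
              offer{more,err} = select{more,err}  (&→⊕)
                [more]
                  recv[Bool] = send[Bool]
                    end ↦ end
                [err]
                  select{err,ack,retry} = offer{err,ack,retry}  (internal→external)
                    [err]
                      Z ↦ Z
                    [ack]
                      Z ↦ Z
                    [retry]
                      Z ↦ Z

recv[Int].recv[Bool].μZ.offer{more: recv[Int].recv[Int].offer{stop: Z, ack: Z, more: Z}, err: offer{ack: offer{stop: recv[Bool].end, err: select{more: Z, err: Z, retry: Z}}, err: offer{retry: select{ack: end, more: Z, data: end}, ok: send[Str].Z}, more: select{more: send[Bool].end, err: offer{err: Z, ack: Z, retry: Z}}}}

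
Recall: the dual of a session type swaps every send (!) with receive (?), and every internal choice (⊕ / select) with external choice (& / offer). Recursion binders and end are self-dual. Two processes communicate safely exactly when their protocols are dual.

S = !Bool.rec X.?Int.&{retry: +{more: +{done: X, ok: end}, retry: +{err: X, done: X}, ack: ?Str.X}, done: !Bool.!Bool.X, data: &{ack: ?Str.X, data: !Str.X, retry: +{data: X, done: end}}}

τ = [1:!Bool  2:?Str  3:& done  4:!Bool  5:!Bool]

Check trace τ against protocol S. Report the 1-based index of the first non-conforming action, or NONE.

[1] !Bool  ok  cont: rec X.…
[2] got ?Str, protocol expects ?Int  ✗

2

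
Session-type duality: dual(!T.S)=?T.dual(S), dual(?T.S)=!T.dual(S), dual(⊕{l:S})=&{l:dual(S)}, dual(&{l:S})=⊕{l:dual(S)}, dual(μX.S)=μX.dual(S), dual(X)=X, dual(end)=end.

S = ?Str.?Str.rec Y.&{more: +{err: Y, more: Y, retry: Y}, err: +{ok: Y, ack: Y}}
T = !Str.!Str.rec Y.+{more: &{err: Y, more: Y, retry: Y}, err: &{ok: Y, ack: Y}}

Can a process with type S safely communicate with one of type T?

?Str | !Str  ok
  ?Str | !Str  ok
    rec Y | rec Y  ok (binder kept)
      &{more,err} | +{more,err}  ok same labels
        case more:
          +{err,more,retry} | &{err,more,retry}  ok same labels
            case err:
              Y | Y  ok
            case more:
              Y | Y  ok
            case retry:
              Y | Y  ok
        case err:
          +{ok,ack} | &{ok,ack}  ok same labels
            case ok:
              Y | Y  ok
            case ack:
              Y | Y  ok

YES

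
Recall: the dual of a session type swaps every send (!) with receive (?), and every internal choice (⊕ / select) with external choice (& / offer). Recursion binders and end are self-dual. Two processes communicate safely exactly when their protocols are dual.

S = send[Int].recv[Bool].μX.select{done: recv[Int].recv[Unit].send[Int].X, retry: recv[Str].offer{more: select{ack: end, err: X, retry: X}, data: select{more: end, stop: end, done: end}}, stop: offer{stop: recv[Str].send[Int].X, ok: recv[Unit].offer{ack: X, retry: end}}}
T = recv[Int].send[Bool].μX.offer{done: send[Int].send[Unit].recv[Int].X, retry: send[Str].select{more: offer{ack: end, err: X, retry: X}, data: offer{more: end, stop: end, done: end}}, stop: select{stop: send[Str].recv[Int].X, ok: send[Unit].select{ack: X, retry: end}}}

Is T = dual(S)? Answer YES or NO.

send[Int] ‖ recv[Int]  match
  recv[Bool] ‖ send[Bool]  match
    μX ‖ μX  match (binder kept)
      select{done,retry,stop} ‖ offer{done,retry,stop}  match same labels
        case done:
          recv[Int] ‖ send[Int]  match
            recv[Unit] ‖ send[Unit]  match
              send[Int] ‖ recv[Int]  match
                X ‖ X  match
        case retry:
          recv[Str] ‖ send[Str]  match
            offer{more,data} ‖ select{more,data}  match same labels
              case more:
                select{ack,err,retry} ‖ offer{ack,err,retry}  match same labels
                  case ack:
                    end ‖ end  match
                  case err:
                    X ‖ X  match
                  case retry:
                    X ‖ X  match
              case data:
                select{more,stop,done} ‖ offer{more,stop,done}  match same labels
                  case more:
                    end ‖ end  match
                  case stop:
                    end ‖ end  match
                  case done:
                    end ‖ end  match
        case stop:
          offer{stop,ok} ‖ select{stop,ok}  match same labels
            case stop:
              recv[Str] ‖ send[Str]  match
                send[Int] ‖ recv[Int]  match
                  X ‖ X  match
            case ok:
              recv[Unit] ‖ send[Unit]  match
                offer{ack,retry} ‖ select{ack,retry}  match same labels
                  case ack:
                    X ‖ X  match
                  case retry:
                    end ‖ end  match

YES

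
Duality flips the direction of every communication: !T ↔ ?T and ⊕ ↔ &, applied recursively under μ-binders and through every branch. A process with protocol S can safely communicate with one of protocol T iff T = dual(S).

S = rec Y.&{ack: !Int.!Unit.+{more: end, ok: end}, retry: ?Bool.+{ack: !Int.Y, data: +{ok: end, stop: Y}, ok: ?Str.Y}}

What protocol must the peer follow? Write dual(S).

rec Y.+{ack: ?Int.?Unit.&{more: end, ok: end}, retry: !Bool.&{ack: ?Int.Y, data: &{ok: end, stop: Y}, ok: !Str.Y}}

rec Y ↦ rec Y  (μ self-dual)
  &{ack,retry} ↦ +{ack,retry}  (&→⊕)
    [ack]
      !Int ↦ ?Int
        !Unit ↦ ?Unit
          +{more,ok} ↦ &{more,ok}  (select→offer)
            [more]
              dual(end) = end
            [ok]
              dual(end) = end
    [retry]
      ?Bool ↦ !Bool
        +{ack,data,ok} ↦ &{ack,data,ok}  (select→offer)
          [ack]
            !Int ↦ ?Int
              dual(Y) = Y
          [data]
            +{ok,stop} ↦ &{ok,stop}  (select→offer)
              [ok]
                dual(end) = end
              [stop]
                dual(Y) = Y
          [ok]
            ?Str ↦ !Str
              dual(Y) = Y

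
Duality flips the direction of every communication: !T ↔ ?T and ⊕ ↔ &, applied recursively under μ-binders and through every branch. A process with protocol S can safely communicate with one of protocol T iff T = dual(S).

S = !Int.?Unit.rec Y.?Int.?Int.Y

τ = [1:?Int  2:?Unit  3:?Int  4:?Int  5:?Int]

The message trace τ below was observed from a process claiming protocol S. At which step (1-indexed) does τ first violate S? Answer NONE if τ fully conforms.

1

[1] got ?Int, protocol expects !Int  ✗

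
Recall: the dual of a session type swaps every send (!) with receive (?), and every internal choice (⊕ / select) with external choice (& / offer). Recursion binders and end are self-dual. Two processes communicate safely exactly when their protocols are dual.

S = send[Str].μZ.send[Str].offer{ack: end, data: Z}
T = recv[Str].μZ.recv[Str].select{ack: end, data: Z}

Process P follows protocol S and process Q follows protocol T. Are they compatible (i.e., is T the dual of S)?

YES

send[Str] vs recv[Str]  ✓
  μZ vs μZ  ✓ (μ self-dual)
    send[Str] vs recv[Str]  ✓
      offer{ack,data} vs select{ack,data}  ✓ same labels
        • ack:
          end vs end  ✓
        • data:
          Z vs Z  ✓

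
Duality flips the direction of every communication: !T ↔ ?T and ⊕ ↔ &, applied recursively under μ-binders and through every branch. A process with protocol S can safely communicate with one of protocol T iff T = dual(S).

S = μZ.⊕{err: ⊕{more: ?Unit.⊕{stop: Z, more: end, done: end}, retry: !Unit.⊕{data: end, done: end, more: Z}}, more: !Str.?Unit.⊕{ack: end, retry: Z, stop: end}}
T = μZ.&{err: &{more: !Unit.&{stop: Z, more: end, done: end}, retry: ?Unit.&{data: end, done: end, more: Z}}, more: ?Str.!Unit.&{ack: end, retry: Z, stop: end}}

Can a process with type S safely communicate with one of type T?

YES

μZ ‖ μZ  match (rec unchanged)
  ⊕{err,more} ‖ &{err,more}  match same labels
    case err:
      ⊕{more,retry} ‖ &{more,retry}  match same labels
        case more:
          ?Unit ‖ !Unit  match
            ⊕{stop,more,done} ‖ &{stop,more,done}  match same labels
              case stop:
                Z ‖ Z  match
              case more:
                end ‖ end  match
              case done:
                end ‖ end  match
        case retry:
          !Unit ‖ ?Unit  match
            ⊕{data,done,more} ‖ &{data,done,more}  match same labels
              case data:
                end ‖ end  match
              case done:
                end ‖ end  match
              case more:
                Z ‖ Z  match
    case more:
      !Str ‖ ?Str  match
        ?Unit ‖ !Unit  match
          ⊕{ack,retry,stop} ‖ &{ack,retry,stop}  match same labels
            case ack:
              end ‖ end  match
            case retry:
              Z ‖ Z  match
            case stop:
              end ‖ end  match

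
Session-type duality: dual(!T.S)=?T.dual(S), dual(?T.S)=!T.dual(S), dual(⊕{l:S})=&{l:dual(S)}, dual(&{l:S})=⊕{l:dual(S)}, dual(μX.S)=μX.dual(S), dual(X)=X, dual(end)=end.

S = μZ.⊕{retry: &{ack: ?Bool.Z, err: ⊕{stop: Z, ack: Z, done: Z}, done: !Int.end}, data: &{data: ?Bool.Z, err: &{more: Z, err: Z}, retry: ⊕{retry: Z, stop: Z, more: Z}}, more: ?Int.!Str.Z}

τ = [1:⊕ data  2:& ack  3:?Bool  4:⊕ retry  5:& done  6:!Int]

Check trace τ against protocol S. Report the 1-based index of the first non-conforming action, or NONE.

2

step 1: ⊕ data  match  residual = &{data: ?Bool.μZ.…, err: &{more: μZ.…, err: μZ.…}, retry: ⊕{retry: μZ.…, stop: μZ.…, more: μZ.…}}
step 2: got & ack, protocol expects & data or & err or & retry  ✗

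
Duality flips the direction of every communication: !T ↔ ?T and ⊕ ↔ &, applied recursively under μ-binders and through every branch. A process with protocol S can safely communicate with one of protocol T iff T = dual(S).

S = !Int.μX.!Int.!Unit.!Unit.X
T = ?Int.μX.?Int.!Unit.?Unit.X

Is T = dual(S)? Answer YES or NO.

!Int vs ?Int  ✓
  μX vs μX  ✓ (μ self-dual)
    !Int vs ?Int  ✓
      !Unit vs !Unit  ✗ same direction on both sides — not dual

NO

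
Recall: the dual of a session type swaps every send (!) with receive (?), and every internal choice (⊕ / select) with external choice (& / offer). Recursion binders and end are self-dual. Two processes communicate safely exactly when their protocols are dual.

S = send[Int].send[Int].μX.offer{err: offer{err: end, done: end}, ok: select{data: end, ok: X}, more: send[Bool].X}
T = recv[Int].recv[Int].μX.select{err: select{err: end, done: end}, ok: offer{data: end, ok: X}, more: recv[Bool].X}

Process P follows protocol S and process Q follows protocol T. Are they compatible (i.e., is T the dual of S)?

YES

send[Int] vs recv[Int]  ✓
  send[Int] vs recv[Int]  ✓
    μX vs μX  ✓ (μ self-dual)
      offer{err,ok,more} vs select{err,ok,more}  ✓ same labels
        case err:
          offer{err,done} vs select{err,done}  ✓ same labels
            case err:
              end vs end  ✓
            case done:
              end vs end  ✓
        case ok:
          select{data,ok} vs offer{data,ok}  ✓ same labels
            case data:
              end vs end  ✓
            case ok:
              X vs X  ✓
        case more:
          send[Bool] vs recv[Bool]  ✓
            X vs X  ✓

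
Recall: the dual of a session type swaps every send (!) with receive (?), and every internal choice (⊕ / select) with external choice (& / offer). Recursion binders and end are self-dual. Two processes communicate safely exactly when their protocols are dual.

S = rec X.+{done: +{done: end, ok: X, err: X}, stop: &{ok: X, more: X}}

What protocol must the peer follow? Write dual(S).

rec X.&{done: &{done: end, ok: X, err: X}, stop: +{ok: X, more: X}}

rec X ↦ rec X  (rec unchanged)
  +{done,stop} ↦ &{done,stop}  (⊕→&)
    • done:
      +{done,ok,err} ↦ &{done,ok,err}  (⊕→&)
        • done:
          end ↦ end
        • ok:
          X ↦ X
        • err:
          X ↦ X
    • stop:
      &{ok,more} ↦ +{ok,more}  (external→internal)
        • ok:
          X ↦ X
        • more:
          X ↦ X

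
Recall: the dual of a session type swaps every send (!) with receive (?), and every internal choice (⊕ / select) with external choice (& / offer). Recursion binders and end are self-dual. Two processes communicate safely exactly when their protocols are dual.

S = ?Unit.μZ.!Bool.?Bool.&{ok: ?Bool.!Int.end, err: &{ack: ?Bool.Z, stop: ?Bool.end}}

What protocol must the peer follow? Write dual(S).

?Unit = !Unit
  μZ = μZ  (binder kept)
    !Bool = ?Bool
      ?Bool = !Bool
        &{ok,err} = ⊕{ok,err}  (external→internal)
          case ok:
            ?Bool = !Bool
              !Int = ?Int
                dual(end) = end
          case err:
            &{ack,stop} = ⊕{ack,stop}  (external→internal)
              case ack:
                ?Bool = !Bool
                  dual(Z) = Z
              case stop:
                ?Bool = !Bool
                  dual(end) = end

!Unit.μZ.?Bool.!Bool.⊕{ok: !Bool.?Int.end, err: ⊕{ack: !Bool.Z, stop: !Bool.end}}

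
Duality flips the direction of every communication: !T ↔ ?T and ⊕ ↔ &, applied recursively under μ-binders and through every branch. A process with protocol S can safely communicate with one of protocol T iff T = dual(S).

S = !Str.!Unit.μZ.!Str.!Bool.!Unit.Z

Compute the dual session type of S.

?Str.?Unit.μZ.?Str.?Bool.?Unit.Z

!Str → ?Str
  !Unit → ?Unit
    μZ → μZ  (μ self-dual)
      !Str → ?Str
        !Bool → ?Bool
          !Unit → ?Unit
            Z self-dual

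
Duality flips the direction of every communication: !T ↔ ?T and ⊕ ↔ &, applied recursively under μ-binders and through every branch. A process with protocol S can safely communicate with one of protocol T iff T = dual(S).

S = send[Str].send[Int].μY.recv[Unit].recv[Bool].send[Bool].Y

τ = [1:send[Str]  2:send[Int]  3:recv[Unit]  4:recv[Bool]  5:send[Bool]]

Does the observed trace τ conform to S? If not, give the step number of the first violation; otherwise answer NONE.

NONE

step 1: send[Str]  ✓  state: send[Int].μY.…
step 2: send[Int]  ✓  state: μY.…
step 3: recv[Unit]  ✓  state: recv[Bool].send[Bool].μY.…
step 4: recv[Bool]  ✓  state: send[Bool].μY.…
step 5: send[Bool]  ✓  state: μY.…
trace exhausted — no violation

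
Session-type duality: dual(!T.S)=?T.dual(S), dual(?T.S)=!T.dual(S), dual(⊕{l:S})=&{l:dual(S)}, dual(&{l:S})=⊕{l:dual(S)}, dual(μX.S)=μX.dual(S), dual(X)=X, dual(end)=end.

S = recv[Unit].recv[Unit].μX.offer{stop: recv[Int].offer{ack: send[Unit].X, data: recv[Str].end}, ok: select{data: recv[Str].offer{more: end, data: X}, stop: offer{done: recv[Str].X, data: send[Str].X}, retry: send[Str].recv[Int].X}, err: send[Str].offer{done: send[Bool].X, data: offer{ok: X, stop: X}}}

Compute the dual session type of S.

recv[Unit] = send[Unit]
  recv[Unit] = send[Unit]
    μX = μX  (binder kept)
      offer{stop,ok,err} = select{stop,ok,err}  (offer→select)
        case stop:
          recv[Int] = send[Int]
            offer{ack,data} = select{ack,data}  (offer→select)
              case ack:
                send[Unit] = recv[Unit]
                  X ↦ X
              case data:
                recv[Str] = send[Str]
                  end ↦ end
        case ok:
          select{data,stop,retry} = offer{data,stop,retry}  (select→offer)
            case data:
              recv[Str] = send[Str]
                offer{more,data} = select{more,data}  (offer→select)
                  case more:
                    end ↦ end
                  case data:
                    X ↦ X
            case stop:
              offer{done,data} = select{done,data}  (offer→select)
                case done:
                  recv[Str] = send[Str]
                    X ↦ X
                case data:
                  send[Str] = recv[Str]
                    X ↦ X
            case retry:
              send[Str] = recv[Str]
                recv[Int] = send[Int]
                  X ↦ X
        case err:
          send[Str] = recv[Str]
            offer{done,data} = select{done,data}  (offer→select)
              case done:
                send[Bool] = recv[Bool]
                  X ↦ X
              case data:
                offer{ok,stop} = select{ok,stop}  (offer→select)
                  case ok:
                    X ↦ X
                  case stop:
                    X ↦ X

send[Unit].send[Unit].μX.select{stop: send[Int].select{ack: recv[Unit].X, data: send[Str].end}, ok: offer{data: send[Str].select{more: end, data: X}, stop: select{done: send[Str].X, data: recv[Str].X}, retry: recv[Str].send[Int].X}, err: recv[Str].select{done: recv[Bool].X, data: select{ok: X, stop: X}}}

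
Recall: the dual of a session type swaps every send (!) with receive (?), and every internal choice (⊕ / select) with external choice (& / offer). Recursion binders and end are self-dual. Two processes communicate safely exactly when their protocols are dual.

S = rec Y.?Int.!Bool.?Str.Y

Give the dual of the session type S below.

rec Y ↦ rec Y  (rec unchanged)
  ?Int ↦ !Int
    !Bool ↦ ?Bool
      ?Str ↦ !Str
        dual(Y) = Y

rec Y.!Int.?Bool.!Str.Y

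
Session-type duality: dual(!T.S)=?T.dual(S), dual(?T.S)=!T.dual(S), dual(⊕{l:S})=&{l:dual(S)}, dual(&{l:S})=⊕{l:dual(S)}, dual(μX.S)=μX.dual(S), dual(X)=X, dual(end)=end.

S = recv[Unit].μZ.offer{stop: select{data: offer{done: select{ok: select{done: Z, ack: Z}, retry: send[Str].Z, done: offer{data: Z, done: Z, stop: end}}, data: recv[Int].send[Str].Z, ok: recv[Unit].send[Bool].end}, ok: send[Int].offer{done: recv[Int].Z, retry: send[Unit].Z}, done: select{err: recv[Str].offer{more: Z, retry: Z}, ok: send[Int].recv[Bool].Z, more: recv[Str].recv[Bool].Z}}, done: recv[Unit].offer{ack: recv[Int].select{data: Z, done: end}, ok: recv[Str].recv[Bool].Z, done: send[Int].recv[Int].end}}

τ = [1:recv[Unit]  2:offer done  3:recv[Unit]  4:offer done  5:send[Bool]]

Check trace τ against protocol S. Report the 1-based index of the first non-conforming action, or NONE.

5

@1 recv[Unit]  match  cont: μZ.…
@2 offer done  match  cont: recv[Unit].offer{ack: recv[Int].select{data: μZ.…, done: end}, ok: recv[Str].recv[Bool].μZ.…, done: send[Int].recv[Int].end}
@3 recv[Unit]  match  cont: offer{ack: recv[Int].select{data: μZ.…, done: end}, ok: recv[Str].recv[Bool].μZ.…, done: send[Int].recv[Int].end}
@4 offer done  match  cont: send[Int].recv[Int].end
@5 got send[Bool], protocol expects send[Int]  ✗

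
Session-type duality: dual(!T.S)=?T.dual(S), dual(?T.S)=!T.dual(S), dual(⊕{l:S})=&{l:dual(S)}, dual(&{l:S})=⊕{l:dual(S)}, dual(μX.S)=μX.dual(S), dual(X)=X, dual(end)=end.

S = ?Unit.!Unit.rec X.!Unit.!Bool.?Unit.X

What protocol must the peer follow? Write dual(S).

?Unit ↦ !Unit
  !Unit ↦ ?Unit
    rec X ↦ rec X  (binder kept)
      !Unit ↦ ?Unit
        !Bool ↦ ?Bool
          ?Unit ↦ !Unit
            dual(X) = X

!Unit.?Unit.rec X.?Unit.?Bool.!Unit.X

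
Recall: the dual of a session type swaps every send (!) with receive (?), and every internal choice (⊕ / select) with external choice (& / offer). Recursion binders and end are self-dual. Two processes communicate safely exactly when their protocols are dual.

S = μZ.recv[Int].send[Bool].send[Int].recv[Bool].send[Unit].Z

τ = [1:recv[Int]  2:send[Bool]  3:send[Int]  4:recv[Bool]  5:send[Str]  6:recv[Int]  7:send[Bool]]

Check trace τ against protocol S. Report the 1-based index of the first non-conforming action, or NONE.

@1 recv[Int]  ✓  residual = send[Bool].send[Int].recv[Bool].send[Unit].μZ.…
@2 send[Bool]  ✓  residual = send[Int].recv[Bool].send[Unit].μZ.…
@3 send[Int]  ✓  residual = recv[Bool].send[Unit].μZ.…
@4 recv[Bool]  ✓  residual = send[Unit].μZ.…
@5 got send[Str], protocol expects send[Unit]  ✗

5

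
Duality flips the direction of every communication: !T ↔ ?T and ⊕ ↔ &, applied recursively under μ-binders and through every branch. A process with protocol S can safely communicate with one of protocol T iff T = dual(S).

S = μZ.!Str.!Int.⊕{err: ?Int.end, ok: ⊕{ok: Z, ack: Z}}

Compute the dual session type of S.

μZ.?Str.?Int.&{err: !Int.end, ok: &{ok: Z, ack: Z}}

μZ → μZ  (μ self-dual)
  !Str → ?Str
    !Int → ?Int
      ⊕{err,ok} → &{err,ok}  (internal→external)
        • err:
          ?Int → !Int
            end self-dual
        • ok:
          ⊕{ok,ack} → &{ok,ack}  (internal→external)
            • ok:
              Z self-dual
            • ack:
              Z self-dual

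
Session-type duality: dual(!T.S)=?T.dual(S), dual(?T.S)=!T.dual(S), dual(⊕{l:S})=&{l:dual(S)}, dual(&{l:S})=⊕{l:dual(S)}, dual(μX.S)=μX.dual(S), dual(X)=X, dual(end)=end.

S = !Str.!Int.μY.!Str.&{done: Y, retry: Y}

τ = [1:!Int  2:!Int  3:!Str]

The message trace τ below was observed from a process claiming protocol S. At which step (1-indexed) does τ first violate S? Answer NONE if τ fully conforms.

[1] got !Int, protocol expects !Str  ✗

1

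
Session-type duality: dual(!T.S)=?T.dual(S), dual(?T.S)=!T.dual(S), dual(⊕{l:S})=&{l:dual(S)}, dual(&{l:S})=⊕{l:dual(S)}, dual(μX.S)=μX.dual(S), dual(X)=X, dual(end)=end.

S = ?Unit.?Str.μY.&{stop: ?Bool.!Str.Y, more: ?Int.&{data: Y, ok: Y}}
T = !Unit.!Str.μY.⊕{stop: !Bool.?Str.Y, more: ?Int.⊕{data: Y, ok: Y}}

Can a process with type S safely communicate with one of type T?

NO

?Unit vs !Unit  match
  ?Str vs !Str  match
    μY vs μY  match (rec unchanged)
      &{stop,more} vs ⊕{stop,more}  match same labels
        [stop]
          ?Bool vs !Bool  match
            !Str vs ?Str  match
              Y vs Y  match
        [more]
          ?Int vs ?Int  ✗ same direction on both sides — not dual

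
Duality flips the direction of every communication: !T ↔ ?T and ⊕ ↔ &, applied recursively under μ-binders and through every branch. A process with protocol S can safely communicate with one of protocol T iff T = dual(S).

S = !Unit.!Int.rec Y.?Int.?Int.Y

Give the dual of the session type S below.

?Unit.?Int.rec Y.!Int.!Int.Y

!Unit → ?Unit
  !Int → ?Int
    rec Y → rec Y  (binder kept)
      ?Int → !Int
        ?Int → !Int
          dual(Y) = Y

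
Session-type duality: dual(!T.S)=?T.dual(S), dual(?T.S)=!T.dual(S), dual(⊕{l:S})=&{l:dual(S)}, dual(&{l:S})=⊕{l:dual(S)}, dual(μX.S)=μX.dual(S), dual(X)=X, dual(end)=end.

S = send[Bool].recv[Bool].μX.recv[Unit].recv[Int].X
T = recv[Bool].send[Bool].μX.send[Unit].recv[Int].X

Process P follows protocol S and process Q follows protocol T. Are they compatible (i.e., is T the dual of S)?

NO

send[Bool] | recv[Bool]  ✓
  recv[Bool] | send[Bool]  ✓
    μX | μX  ✓ (rec unchanged)
      recv[Unit] | send[Unit]  ✓
        recv[Int] | recv[Int]  ✗ same direction on both sides — not dual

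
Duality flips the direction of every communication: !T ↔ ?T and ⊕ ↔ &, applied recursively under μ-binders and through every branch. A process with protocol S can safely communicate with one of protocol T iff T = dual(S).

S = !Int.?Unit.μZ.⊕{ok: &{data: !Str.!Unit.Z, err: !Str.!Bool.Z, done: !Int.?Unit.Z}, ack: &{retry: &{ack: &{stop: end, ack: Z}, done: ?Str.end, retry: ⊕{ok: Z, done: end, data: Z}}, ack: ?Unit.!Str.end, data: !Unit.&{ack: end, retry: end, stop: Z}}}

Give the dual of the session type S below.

?Int.!Unit.μZ.&{ok: ⊕{data: ?Str.?Unit.Z, err: ?Str.?Bool.Z, done: ?Int.!Unit.Z}, ack: ⊕{retry: ⊕{ack: ⊕{stop: end, ack: Z}, done: !Str.end, retry: &{ok: Z, done: end, data: Z}}, ack: !Unit.?Str.end, data: ?Unit.⊕{ack: end, retry: end, stop: Z}}}

!Int = ?Int
  ?Unit = !Unit
    μZ = μZ  (μ self-dual)
      ⊕{ok,ack} = &{ok,ack}  (⊕→&)
        [ok]
          &{data,err,done} = ⊕{data,err,done}  (external→internal)
            [data]
              !Str = ?Str
                !Unit = ?Unit
                  dual(Z) = Z
            [err]
              !Str = ?Str
                !Bool = ?Bool
                  dual(Z) = Z
            [done]
              !Int = ?Int
                ?Unit = !Unit
                  dual(Z) = Z
        [ack]
          &{retry,ack,data} = ⊕{retry,ack,data}  (external→internal)
            [retry]
              &{ack,done,retry} = ⊕{ack,done,retry}  (external→internal)
                [ack]
                  &{stop,ack} = ⊕{stop,ack}  (external→internal)
                    [stop]
                      dual(end) = end
                    [ack]
                      dual(Z) = Z
                [done]
                  ?Str = !Str
                    dual(end) = end
                [retry]
                  ⊕{ok,done,data} = &{ok,done,data}  (⊕→&)
                    [ok]
                      dual(Z) = Z
                    [done]
                      dual(end) = end
                    [data]
                      dual(Z) = Z
            [ack]
              ?Unit = !Unit
                !Str = ?Str
                  dual(end) = end
            [data]
              !Unit = ?Unit
                &{ack,retry,stop} = ⊕{ack,retry,stop}  (external→internal)
                  [ack]
                    dual(end) = end
                  [retry]
                    dual(end) = end
                  [stop]
                    dual(Z) = Z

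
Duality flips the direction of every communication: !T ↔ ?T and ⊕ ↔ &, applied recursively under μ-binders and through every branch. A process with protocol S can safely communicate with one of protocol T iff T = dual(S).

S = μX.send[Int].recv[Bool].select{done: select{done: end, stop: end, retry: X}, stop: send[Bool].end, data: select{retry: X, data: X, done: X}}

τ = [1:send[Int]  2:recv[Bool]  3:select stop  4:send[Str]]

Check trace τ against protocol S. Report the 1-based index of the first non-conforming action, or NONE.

4

@1 send[Int]  ok  state: recv[Bool].select{done: select{done: end, stop: end, retry: μX.…}, stop: send[Bool].end, data: select{retry: μX.…, data: μX.…, done: μX.…}}
@2 recv[Bool]  ok  state: select{done: select{done: end, stop: end, retry: μX.…}, stop: send[Bool].end, data: select{retry: μX.…, data: μX.…, done: μX.…}}
@3 select stop  ok  state: send[Bool].end
@4 got send[Str], protocol expects send[Bool]  ✗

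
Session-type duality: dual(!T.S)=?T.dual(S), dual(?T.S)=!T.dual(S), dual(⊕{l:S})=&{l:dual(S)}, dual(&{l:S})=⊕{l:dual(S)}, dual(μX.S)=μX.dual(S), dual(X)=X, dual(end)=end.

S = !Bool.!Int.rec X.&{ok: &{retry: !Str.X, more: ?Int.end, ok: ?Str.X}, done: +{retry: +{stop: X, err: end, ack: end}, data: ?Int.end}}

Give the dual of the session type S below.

?Bool.?Int.rec X.+{ok: +{retry: ?Str.X, more: !Int.end, ok: !Str.X}, done: &{retry: &{stop: X, err: end, ack: end}, data: !Int.end}}

!Bool ↦ ?Bool
  !Int ↦ ?Int
    rec X ↦ rec X  (rec unchanged)
      &{ok,done} ↦ +{ok,done}  (&→⊕)
        case ok:
          &{retry,more,ok} ↦ +{retry,more,ok}  (&→⊕)
            case retry:
              !Str ↦ ?Str
                X ↦ X
            case more:
              ?Int ↦ !Int
                end ↦ end
            case ok:
              ?Str ↦ !Str
                X ↦ X
        case done:
          +{retry,data} ↦ &{retry,data}  (⊕→&)
            case retry:
              +{stop,err,ack} ↦ &{stop,err,ack}  (⊕→&)
                case stop:
                  X ↦ X
                case err:
                  end ↦ end
                case ack:
                  end ↦ end
            case data:
              ?Int ↦ !Int
                end ↦ end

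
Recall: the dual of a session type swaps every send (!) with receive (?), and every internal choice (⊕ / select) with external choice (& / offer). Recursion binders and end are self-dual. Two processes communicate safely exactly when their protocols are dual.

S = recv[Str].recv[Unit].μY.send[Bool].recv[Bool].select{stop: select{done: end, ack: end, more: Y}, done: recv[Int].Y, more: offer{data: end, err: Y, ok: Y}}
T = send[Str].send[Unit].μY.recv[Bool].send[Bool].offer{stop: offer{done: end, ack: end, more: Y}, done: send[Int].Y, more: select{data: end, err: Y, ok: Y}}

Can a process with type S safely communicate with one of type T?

YES

recv[Str] ‖ send[Str]  ✓
  recv[Unit] ‖ send[Unit]  ✓
    μY ‖ μY  ✓ (rec unchanged)
      send[Bool] ‖ recv[Bool]  ✓
        recv[Bool] ‖ send[Bool]  ✓
          select{stop,done,more} ‖ offer{stop,done,more}  ✓ labels match
            • stop:
              select{done,ack,more} ‖ offer{done,ack,more}  ✓ labels match
                • done:
                  end ‖ end  ✓
                • ack:
                  end ‖ end  ✓
                • more:
                  Y ‖ Y  ✓
            • done:
              recv[Int] ‖ send[Int]  ✓
                Y ‖ Y  ✓
            • more:
              offer{data,err,ok} ‖ select{data,err,ok}  ✓ labels match
                • data:
                  end ‖ end  ✓
                • err:
                  Y ‖ Y  ✓
                • ok:
                  Y ‖ Y  ✓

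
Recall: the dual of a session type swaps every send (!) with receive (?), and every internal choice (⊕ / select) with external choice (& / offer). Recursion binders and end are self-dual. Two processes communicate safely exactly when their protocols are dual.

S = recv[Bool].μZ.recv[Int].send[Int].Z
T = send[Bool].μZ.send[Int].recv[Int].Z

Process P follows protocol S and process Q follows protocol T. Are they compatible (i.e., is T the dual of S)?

YES

recv[Bool] vs send[Bool]  ok
  μZ vs μZ  ok (μ self-dual)
    recv[Int] vs send[Int]  ok
      send[Int] vs recv[Int]  ok
        Z vs Z  ok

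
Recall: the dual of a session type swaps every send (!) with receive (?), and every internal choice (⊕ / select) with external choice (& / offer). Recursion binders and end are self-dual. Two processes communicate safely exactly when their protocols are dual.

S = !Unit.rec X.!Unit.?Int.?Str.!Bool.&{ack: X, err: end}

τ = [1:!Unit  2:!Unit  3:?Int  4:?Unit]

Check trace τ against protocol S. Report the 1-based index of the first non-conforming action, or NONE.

[1] !Unit  ok  residual = rec X.…
[2] !Unit  ok  residual = ?Int.?Str.!Bool.&{ack: rec X.…, err: end}
[3] ?Int  ok  residual = ?Str.!Bool.&{ack: rec X.…, err: end}
[4] got ?Unit, protocol expects ?Str  ✗

4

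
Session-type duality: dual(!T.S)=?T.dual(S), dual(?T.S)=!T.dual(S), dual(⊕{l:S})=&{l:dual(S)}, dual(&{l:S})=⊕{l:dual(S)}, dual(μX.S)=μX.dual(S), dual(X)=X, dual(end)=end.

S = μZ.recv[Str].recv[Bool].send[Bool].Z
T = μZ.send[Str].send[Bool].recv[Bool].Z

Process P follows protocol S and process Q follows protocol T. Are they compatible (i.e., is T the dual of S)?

YES

μZ vs μZ  match (rec unchanged)
  recv[Str] vs send[Str]  match
    recv[Bool] vs send[Bool]  match
      send[Bool] vs recv[Bool]  match
        Z vs Z  match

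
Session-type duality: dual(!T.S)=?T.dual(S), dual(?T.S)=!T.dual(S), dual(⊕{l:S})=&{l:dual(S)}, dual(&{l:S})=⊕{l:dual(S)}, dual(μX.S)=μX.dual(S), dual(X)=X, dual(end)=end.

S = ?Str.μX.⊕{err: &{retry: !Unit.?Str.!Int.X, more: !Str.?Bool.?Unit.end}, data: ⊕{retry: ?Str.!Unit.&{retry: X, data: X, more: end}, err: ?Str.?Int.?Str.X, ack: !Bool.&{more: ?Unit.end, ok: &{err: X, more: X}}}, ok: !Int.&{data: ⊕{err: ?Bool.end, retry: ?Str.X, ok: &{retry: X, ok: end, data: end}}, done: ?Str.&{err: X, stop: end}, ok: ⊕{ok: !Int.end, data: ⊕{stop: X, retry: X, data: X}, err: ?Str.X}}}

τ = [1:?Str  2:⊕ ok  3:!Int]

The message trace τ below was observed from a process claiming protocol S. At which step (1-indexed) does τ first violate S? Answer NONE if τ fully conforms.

[1] ?Str  ✓  state: μX.…
[2] ⊕ ok  ✓  state: !Int.&{data: ⊕{err: ?Bool.end, retry: ?Str.μX.…, ok: &{retry: μX.…, ok: end, data: end}}, done: ?Str.&{err: μX.…, stop: end}, ok: ⊕{ok: !Int.end, data: ⊕{stop: μX.…, retry: μX.…, data: μX.…}, err: ?Str.μX.…}}
[3] !Int  ✓  state: &{data: ⊕{err: ?Bool.end, retry: ?Str.μX.…, ok: &{retry: μX.…, ok: end, data: end}}, done: ?Str.&{err: μX.…, stop: end}, ok: ⊕{ok: !Int.end, data: ⊕{stop: μX.…, retry: μX.…, data: μX.…}, err: ?Str.μX.…}}
all 3 steps conform

NONE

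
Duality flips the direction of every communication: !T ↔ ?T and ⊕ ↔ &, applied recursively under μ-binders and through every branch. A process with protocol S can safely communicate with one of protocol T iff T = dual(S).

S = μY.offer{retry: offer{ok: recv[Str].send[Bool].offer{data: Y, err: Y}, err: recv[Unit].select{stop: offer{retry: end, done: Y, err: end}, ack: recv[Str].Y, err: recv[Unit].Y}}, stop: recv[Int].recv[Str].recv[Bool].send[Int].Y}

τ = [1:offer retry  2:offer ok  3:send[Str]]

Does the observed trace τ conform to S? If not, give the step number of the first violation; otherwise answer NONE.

3

step 1: offer retry  match  state: offer{ok: recv[Str].send[Bool].offer{data: μY.…, err: μY.…}, err: recv[Unit].select{stop: offer{retry: end, done: μY.…, err: end}, ack: recv[Str].μY.…, err: recv[Unit].μY.…}}
step 2: offer ok  match  state: recv[Str].send[Bool].offer{data: μY.…, err: μY.…}
step 3: got send[Str], protocol expects recv[Str]  ✗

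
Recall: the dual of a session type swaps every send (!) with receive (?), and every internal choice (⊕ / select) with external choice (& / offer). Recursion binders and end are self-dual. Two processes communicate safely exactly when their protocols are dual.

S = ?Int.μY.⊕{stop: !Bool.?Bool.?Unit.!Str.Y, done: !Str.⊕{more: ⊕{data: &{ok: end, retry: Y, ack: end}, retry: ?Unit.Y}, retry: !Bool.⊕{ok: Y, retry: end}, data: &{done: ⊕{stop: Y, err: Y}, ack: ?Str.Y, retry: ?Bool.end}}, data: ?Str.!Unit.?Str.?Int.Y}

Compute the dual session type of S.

?Int = !Int
  μY = μY  (rec unchanged)
    ⊕{stop,done,data} = &{stop,done,data}  (⊕→&)
      [stop]
        !Bool = ?Bool
          ?Bool = !Bool
            ?Unit = !Unit
              !Str = ?Str
                Y self-dual
      [done]
        !Str = ?Str
          ⊕{more,retry,data} = &{more,retry,data}  (⊕→&)
            [more]
              ⊕{data,retry} = &{data,retry}  (⊕→&)
                [data]
                  &{ok,retry,ack} = ⊕{ok,retry,ack}  (offer→select)
                    [ok]
                      end self-dual
                    [retry]
                      Y self-dual
                    [ack]
                      end self-dual
                [retry]
                  ?Unit = !Unit
                    Y self-dual
            [retry]
              !Bool = ?Bool
                ⊕{ok,retry} = &{ok,retry}  (⊕→&)
                  [ok]
                    Y self-dual
                  [retry]
                    end self-dual
            [data]
              &{done,ack,retry} = ⊕{done,ack,retry}  (offer→select)
                [done]
                  ⊕{stop,err} = &{stop,err}  (⊕→&)
                    [stop]
                      Y self-dual
                    [err]
                      Y self-dual
                [ack]
                  ?Str = !Str
                    Y self-dual
                [retry]
                  ?Bool = !Bool
                    end self-dual
      [data]
        ?Str = !Str
          !Unit = ?Unit
            ?Str = !Str
              ?Int = !Int
                Y self-dual

!Int.μY.&{stop: ?Bool.!Bool.!Unit.?Str.Y, done: ?Str.&{more: &{data: ⊕{ok: end, retry: Y, ack: end}, retry: !Unit.Y}, retry: ?Bool.&{ok: Y, retry: end}, data: ⊕{done: &{stop: Y, err: Y}, ack: !Str.Y, retry: !Bool.end}}, data: !Str.?Unit.!Str.!Int.Y}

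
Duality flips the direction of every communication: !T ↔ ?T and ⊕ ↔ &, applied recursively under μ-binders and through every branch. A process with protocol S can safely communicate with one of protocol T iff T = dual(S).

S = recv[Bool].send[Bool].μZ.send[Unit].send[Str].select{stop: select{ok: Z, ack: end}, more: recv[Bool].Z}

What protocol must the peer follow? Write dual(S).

recv[Bool] = send[Bool]
  send[Bool] = recv[Bool]
    μZ = μZ  (μ self-dual)
      send[Unit] = recv[Unit]
        send[Str] = recv[Str]
          select{stop,more} = offer{stop,more}  (⊕→&)
            • stop:
              select{ok,ack} = offer{ok,ack}  (⊕→&)
                • ok:
                  Z self-dual
                • ack:
                  end self-dual
            • more:
              recv[Bool] = send[Bool]
                Z self-dual

send[Bool].recv[Bool].μZ.recv[Unit].recv[Str].offer{stop: offer{ok: Z, ack: end}, more: send[Bool].Z}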